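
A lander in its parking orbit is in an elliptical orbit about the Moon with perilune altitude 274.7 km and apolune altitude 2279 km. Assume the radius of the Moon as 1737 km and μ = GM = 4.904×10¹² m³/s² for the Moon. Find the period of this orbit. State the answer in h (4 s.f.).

T ≈ 4.124 h

r_p = 1737 + 274.7 = 2011.7 km = 2.0117×10⁶ m.
r_a = 1737 + 2279 = 4016.0 km = 4.0160×10⁶ m.
Semi-major axis a = (r_p + r_a)/2 = (2011.7 + 4016.0)/2 = 3013.8 km = 3.014×10⁶ m.
By Kepler's third law T = 2π√(a³/μ) = 2π × 2.363×10³ = 1.485×10⁴ s.
= 4.124 h.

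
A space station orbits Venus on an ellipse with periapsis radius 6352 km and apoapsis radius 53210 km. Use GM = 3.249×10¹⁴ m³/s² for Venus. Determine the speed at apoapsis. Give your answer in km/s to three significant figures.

v ≈ 1.14 km/s

Semi-major axis a = (r_p + r_a)/2 = 29781 km = 2.978×10⁷ m.
Vis-viva: v² = μ(2/r − 1/a) = 3.249×10¹⁴ × (3.759×10⁻⁸ − 3.358×10⁻⁸) = 1.302×10⁶ m²/s².
v = 1141 m/s = 1.141 km/s.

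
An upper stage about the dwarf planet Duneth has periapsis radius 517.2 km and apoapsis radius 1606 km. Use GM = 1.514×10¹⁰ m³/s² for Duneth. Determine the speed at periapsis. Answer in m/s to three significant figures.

Semi-major axis a = (r_p + r_a)/2 = 1061.6 km = 1.062×10⁶ m.
Vis-viva: v² = μ(2/r − 1/a) = 1.514×10¹⁰ × (3.867×10⁻⁶ − 9.420×10⁻⁷) = 4.428×10⁴ m²/s².
v = 210.4 m/s.

v ≈ 210 m/s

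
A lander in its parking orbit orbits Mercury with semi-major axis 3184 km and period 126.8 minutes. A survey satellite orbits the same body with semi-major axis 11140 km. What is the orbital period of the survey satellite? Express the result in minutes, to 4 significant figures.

T₂ ≈ 829.8 minutes

Kepler's third law: T² ∝ a³, so T₂ = T₁ (a₂/a₁)^(3/2).
a₂/a₁ = 3.499, (a₂/a₁)^(3/2) = 6.544.
T₂ = 126.8 × 6.544 = 829.8 minutes.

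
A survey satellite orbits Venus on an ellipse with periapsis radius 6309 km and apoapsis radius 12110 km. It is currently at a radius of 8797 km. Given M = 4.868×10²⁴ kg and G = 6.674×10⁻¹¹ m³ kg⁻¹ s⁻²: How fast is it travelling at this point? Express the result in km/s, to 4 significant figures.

v ≈ 6.212 km/s

μ = GM = 6.674×10⁻¹¹ × 4.868×10²⁴ = 3.249×10¹⁴ m³/s².
Semi-major axis a = (r_p + r_a)/2 = 9209.5 km = 9.210×10⁶ m.
Vis-viva: v² = μ(2/r − 1/a) = 3.249×10¹⁴ × (2.274×10⁻⁷ − 1.086×10⁻⁷) = 3.859×10⁷ m²/s².
v = 6212 m/s = 6.212 km/s.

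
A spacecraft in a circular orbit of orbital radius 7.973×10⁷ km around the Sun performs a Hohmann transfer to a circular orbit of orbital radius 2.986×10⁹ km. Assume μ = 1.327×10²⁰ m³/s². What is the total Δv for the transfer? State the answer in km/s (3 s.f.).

Δv_total ≈ 21.3 km/s

r₁ = 7.973×10⁷ km = 7.973×10¹⁰ m.
r₂ = 2.986×10⁹ km = 2.986×10¹² m.
Transfer ellipse a_t = (r₁ + r₂)/2 = 1.533×10¹² m.
At r₁: circular v_c1 = √(μ/r₁) = 40800 m/s; transfer-perihelion v_p = √[μ(2/r₁ − 1/a_t)] = 56940 m/s.
Δv₁ = v_p − v_c1 = 16140 m/s.
At r₂: circular v_c2 = √(μ/r₂) = 6666 m/s; transfer-aphelion v_a = √[μ(2/r₂ − 1/a_t)] = 1520 m/s.
Δv₂ = v_c2 − v_a = 5146 m/s.
Total Δv = Δv₁ + Δv₂ = 21290 m/s = 21.29 km/s.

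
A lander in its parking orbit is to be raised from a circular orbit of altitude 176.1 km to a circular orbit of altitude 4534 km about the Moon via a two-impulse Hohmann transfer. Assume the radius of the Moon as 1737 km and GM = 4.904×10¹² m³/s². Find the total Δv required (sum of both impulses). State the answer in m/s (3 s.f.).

r₁ = 1737 + 176.1 = 1913.1 km = 1.9131×10⁶ m.
r₂ = 1737 + 4534 = 6271.0 km = 6.2710×10⁶ m.
Transfer ellipse a_t = (r₁ + r₂)/2 = 4.092×10⁶ m.
At r₁: circular v_c1 = √(μ/r₁) = 1601 m/s; transfer-perilune v_p = √[μ(2/r₁ − 1/a_t)] = 1982 m/s.
Δv₁ = v_p − v_c1 = 380.9 m/s.
At r₂: circular v_c2 = √(μ/r₂) = 884.3 m/s; transfer-apolune v_a = √[μ(2/r₂ − 1/a_t)] = 604.7 m/s.
Δv₂ = v_c2 − v_a = 279.7 m/s.
Total Δv = Δv₁ + Δv₂ = 660.6 m/s.

Δv_total ≈ 661 m/s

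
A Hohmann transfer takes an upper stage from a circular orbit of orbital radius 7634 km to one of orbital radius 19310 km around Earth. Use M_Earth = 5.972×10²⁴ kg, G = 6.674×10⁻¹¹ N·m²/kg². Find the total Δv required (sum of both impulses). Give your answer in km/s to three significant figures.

μ = GM = 6.674×10⁻¹¹ × 5.972×10²⁴ = 3.986×10¹⁴ m³/s².
r₁ = 7634 km = 7.634×10⁶ m.
r₂ = 19310 km = 1.931×10⁷ m.
Transfer ellipse a_t = (r₁ + r₂)/2 = 1.347×10⁷ m.
At r₁: circular v_c1 = √(μ/r₁) = 7226 m/s; transfer-perigee v_p = √[μ(2/r₁ − 1/a_t)] = 8651 m/s.
Δv₁ = v_p − v_c1 = 1425 m/s.
At r₂: circular v_c2 = √(μ/r₂) = 4543 m/s; transfer-apogee v_a = √[μ(2/r₂ − 1/a_t)] = 3420 m/s.
Δv₂ = v_c2 − v_a = 1123 m/s.
Total Δv = Δv₁ + Δv₂ = 2548 m/s = 2.548 km/s.

Δv_total ≈ 2.55 km/s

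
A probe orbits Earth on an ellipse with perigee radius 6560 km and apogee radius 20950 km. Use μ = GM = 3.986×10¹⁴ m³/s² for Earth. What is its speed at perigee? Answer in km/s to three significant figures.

v ≈ 9.62 km/s

Semi-major axis a = (r_p + r_a)/2 = 13755 km = 1.376×10⁷ m.
Vis-viva: v² = μ(2/r − 1/a) = 3.986×10¹⁴ × (3.049×10⁻⁷ − 7.270×10⁻⁸) = 9.255×10⁷ m²/s².
v = 9620 m/s = 9.620 km/s.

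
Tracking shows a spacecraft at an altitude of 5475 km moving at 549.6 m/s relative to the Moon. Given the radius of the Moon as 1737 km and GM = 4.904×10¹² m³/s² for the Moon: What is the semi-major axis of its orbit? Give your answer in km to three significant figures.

r = 1737 + 5475 = 7212.0 km = 7.212×10⁶ m.
Vis-viva rearranged: 1/a = 2/r − v²/μ = 2.773×10⁻⁷ − 6.159×10⁻⁸ = 2.157×10⁻⁷ m⁻¹.
a = 4.636×10⁶ m = 4635.6 km.

a ≈ 4640 km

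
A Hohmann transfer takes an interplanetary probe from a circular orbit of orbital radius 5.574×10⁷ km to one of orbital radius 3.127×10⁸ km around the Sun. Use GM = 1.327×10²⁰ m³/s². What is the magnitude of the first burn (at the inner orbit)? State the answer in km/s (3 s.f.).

r₁ = 5.574×10⁷ km = 5.574×10¹⁰ m.
r₂ = 3.127×10⁸ km = 3.127×10¹¹ m.
Transfer ellipse a_t = (r₁ + r₂)/2 = 1.842×10¹¹ m.
At r₁: circular v_c1 = √(μ/r₁) = 48790 m/s; transfer-perihelion v_p = √[μ(2/r₁ − 1/a_t)] = 63570 m/s.
Δv₁ = v_p − v_c1 = 14780 m/s.
= 14.78 km/s.

Δv ≈ 14.8 km/s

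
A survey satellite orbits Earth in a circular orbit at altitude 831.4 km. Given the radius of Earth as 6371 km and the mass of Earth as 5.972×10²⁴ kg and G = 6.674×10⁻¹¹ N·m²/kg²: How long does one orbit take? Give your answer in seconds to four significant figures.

μ = GM = 6.674×10⁻¹¹ × 5.972×10²⁴ = 3.986×10¹⁴ m³/s².
r = 6371 + 831.4 = 7202.4 km = 7.2024×10⁶ m.
Kepler's third law: T = 2π√(r³/μ) = 2π√((7.202×10⁶)³ / 3.986×10¹⁴).
r³/μ = 9.374×10⁵ s², so T = 2π × 9.682×10² = 6.083×10³ s.

T ≈ 6083 seconds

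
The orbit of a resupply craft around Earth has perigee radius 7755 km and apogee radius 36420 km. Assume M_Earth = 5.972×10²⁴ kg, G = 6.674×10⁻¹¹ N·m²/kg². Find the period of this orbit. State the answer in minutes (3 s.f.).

μ = GM = 6.674×10⁻¹¹ × 5.972×10²⁴ = 3.986×10¹⁴ m³/s².
Semi-major axis a = (r_p + r_a)/2 = (7755.0 + 36420)/2 = 22088 km = 2.209×10⁷ m.
By Kepler's third law T = 2π√(a³/μ) = 2π × 5.200×10³ = 3.267×10⁴ s.
= 544.5 minutes.

T ≈ 544 minutes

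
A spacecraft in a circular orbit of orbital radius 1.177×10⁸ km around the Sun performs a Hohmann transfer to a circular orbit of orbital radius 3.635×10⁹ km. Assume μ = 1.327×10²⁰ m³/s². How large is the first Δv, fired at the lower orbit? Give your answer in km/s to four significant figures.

Δv ≈ 13.16 km/s

r₁ = 1.177×10⁸ km = 1.177×10¹¹ m.
r₂ = 3.635×10⁹ km = 3.635×10¹² m.
Transfer ellipse a_t = (r₁ + r₂)/2 = 1.876×10¹² m.
At r₁: circular v_c1 = √(μ/r₁) = 33580 m/s; transfer-perihelion v_p = √[μ(2/r₁ − 1/a_t)] = 46740 m/s.
Δv₁ = v_p − v_c1 = 13160 m/s.
= 13.16 km/s.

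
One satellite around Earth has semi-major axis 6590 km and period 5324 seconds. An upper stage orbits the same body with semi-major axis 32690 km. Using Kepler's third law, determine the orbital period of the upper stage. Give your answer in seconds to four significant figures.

Kepler's third law: T² ∝ a³, so T₂ = T₁ (a₂/a₁)^(3/2).
a₂/a₁ = 4.961, (a₂/a₁)^(3/2) = 11.05.
T₂ = 5324 × 11.05 = 58820 seconds.

T₂ ≈ 58820 seconds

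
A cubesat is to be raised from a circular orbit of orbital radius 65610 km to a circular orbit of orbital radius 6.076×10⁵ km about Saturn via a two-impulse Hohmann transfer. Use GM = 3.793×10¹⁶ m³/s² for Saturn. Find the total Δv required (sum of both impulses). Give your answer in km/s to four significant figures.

Δv_total ≈ 12.67 km/s

r₁ = 65610 km = 6.561×10⁷ m.
r₂ = 6.076×10⁵ km = 6.076×10⁸ m.
Transfer ellipse a_t = (r₁ + r₂)/2 = 3.366×10⁸ m.
At r₁: circular v_c1 = √(μ/r₁) = 24040 m/s; transfer-perikrone v_p = √[μ(2/r₁ − 1/a_t)] = 32300 m/s.
Δv₁ = v_p − v_c1 = 8260 m/s.
At r₂: circular v_c2 = √(μ/r₂) = 7901 m/s; transfer-apokrone v_a = √[μ(2/r₂ − 1/a_t)] = 3488 m/s.
Δv₂ = v_c2 − v_a = 4413 m/s.
Total Δv = Δv₁ + Δv₂ = 12670 m/s = 12.67 km/s.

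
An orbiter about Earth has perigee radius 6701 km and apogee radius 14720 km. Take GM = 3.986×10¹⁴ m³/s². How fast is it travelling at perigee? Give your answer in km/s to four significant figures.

Semi-major axis a = (r_p + r_a)/2 = 10710 km = 1.071×10⁷ m.
Vis-viva: v² = μ(2/r − 1/a) = 3.986×10¹⁴ × (2.985×10⁻⁷ − 9.337×10⁻⁸) = 8.175×10⁷ m²/s².
v = 9042 m/s = 9.042 km/s.

v ≈ 9.042 km/s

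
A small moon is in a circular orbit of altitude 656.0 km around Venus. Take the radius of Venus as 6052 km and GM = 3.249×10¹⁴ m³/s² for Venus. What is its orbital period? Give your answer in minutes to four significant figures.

T ≈ 100.9 minutes

r = 6052 + 656.0 = 6708.0 km = 6.7080×10⁶ m.
Kepler's third law: T = 2π√(r³/μ) = 2π√((6.708×10⁶)³ / 3.249×10¹⁴).
r³/μ = 9.290×10⁵ s², so T = 2π × 9.639×10² = 6.056×10³ s.
Converting: 6.056×10³ s ÷ 60.00 = 100.9 minutes.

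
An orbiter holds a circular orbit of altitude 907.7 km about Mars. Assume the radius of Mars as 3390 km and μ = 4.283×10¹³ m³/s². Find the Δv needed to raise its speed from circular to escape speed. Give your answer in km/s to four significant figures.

Δv ≈ 1.308 km/s

r = 3390 + 907.7 = 4297.7 km = 4.2977×10⁶ m.
Circular speed v_c = √(μ/r) = 3157 m/s.
Escape speed v_esc = √(2μ/r) = √2 × v_c = 4464 m/s.
Δv = v_esc − v_c = 1308 m/s = 1.308 km/s.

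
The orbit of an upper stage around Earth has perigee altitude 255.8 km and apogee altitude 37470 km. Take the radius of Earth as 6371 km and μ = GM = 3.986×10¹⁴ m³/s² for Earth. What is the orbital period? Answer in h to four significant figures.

r_p = 6371 + 255.8 = 6626.8 km = 6.6268×10⁶ m.
r_a = 6371 + 37470 = 43841 km = 4.3841×10⁷ m.
Semi-major axis a = (r_p + r_a)/2 = (6626.8 + 43841)/2 = 25234 km = 2.523×10⁷ m.
By Kepler's third law T = 2π√(a³/μ) = 2π × 6.349×10³ = 3.989×10⁴ s.
= 11.08 h.

T ≈ 11.08 h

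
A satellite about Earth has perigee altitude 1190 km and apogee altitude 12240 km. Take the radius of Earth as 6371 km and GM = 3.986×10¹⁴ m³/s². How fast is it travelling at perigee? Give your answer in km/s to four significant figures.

r_p = 6371 + 1190 = 7561.0 km = 7.5610×10⁶ m.
r_a = 6371 + 12240 = 18611 km = 1.8611×10⁷ m.
Semi-major axis a = (r_p + r_a)/2 = 13086 km = 1.309×10⁷ m.
Vis-viva: v² = μ(2/r − 1/a) = 3.986×10¹⁴ × (2.645×10⁻⁷ − 7.642×10⁻⁸) = 7.498×10⁷ m²/s².
v = 8659 m/s = 8.659 km/s.

v ≈ 8.659 km/s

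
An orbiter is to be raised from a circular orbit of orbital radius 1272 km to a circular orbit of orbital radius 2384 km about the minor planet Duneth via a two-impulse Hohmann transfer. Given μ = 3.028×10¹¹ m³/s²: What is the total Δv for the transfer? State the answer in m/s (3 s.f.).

r₁ = 1272 km = 1.272×10⁶ m.
r₂ = 2384 km = 2.384×10⁶ m.
Transfer ellipse a_t = (r₁ + r₂)/2 = 1.828×10⁶ m.
At r₁: circular v_c1 = √(μ/r₁) = 487.9 m/s; transfer-periapsis v_p = √[μ(2/r₁ − 1/a_t)] = 557.2 m/s.
Δv₁ = v_p − v_c1 = 69.28 m/s.
At r₂: circular v_c2 = √(μ/r₂) = 356.4 m/s; transfer-apoapsis v_a = √[μ(2/r₂ − 1/a_t)] = 297.3 m/s.
Δv₂ = v_c2 − v_a = 59.10 m/s.
Total Δv = Δv₁ + Δv₂ = 128.4 m/s.

Δv_total ≈ 128 m/s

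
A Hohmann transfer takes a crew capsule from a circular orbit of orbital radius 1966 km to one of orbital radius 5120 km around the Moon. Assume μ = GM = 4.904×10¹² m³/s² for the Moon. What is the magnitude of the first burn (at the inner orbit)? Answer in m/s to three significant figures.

r₁ = 1966 km = 1.966×10⁶ m.
r₂ = 5120 km = 5.120×10⁶ m.
Transfer ellipse a_t = (r₁ + r₂)/2 = 3.543×10⁶ m.
At r₁: circular v_c1 = √(μ/r₁) = 1579 m/s; transfer-perilune v_p = √[μ(2/r₁ − 1/a_t)] = 1899 m/s.
Δv₁ = v_p − v_c1 = 319.2 m/s.

Δv ≈ 319 m/s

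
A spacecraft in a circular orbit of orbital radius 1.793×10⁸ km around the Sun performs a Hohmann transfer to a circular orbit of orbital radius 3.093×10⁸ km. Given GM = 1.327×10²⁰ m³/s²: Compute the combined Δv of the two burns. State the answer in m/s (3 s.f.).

r₁ = 1.793×10⁸ km = 1.793×10¹¹ m.
r₂ = 3.093×10⁸ km = 3.093×10¹¹ m.
Transfer ellipse a_t = (r₁ + r₂)/2 = 2.443×10¹¹ m.
At r₁: circular v_c1 = √(μ/r₁) = 27200 m/s; transfer-perihelion v_p = √[μ(2/r₁ − 1/a_t)] = 30610 m/s.
Δv₁ = v_p − v_c1 = 3406 m/s.
At r₂: circular v_c2 = √(μ/r₂) = 20710 m/s; transfer-aphelion v_a = √[μ(2/r₂ − 1/a_t)] = 17740 m/s.
Δv₂ = v_c2 − v_a = 2968 m/s.
Total Δv = Δv₁ + Δv₂ = 6374 m/s.

Δv_total ≈ 6370 m/s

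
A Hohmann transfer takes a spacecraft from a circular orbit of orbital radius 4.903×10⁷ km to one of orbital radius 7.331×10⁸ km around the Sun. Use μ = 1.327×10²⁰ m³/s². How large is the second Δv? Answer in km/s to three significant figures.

r₁ = 4.903×10⁷ km = 4.903×10¹⁰ m.
r₂ = 7.331×10⁸ km = 7.331×10¹¹ m.
Transfer ellipse a_t = (r₁ + r₂)/2 = 3.911×10¹¹ m.
At r₁: circular v_c1 = √(μ/r₁) = 52020 m/s; transfer-perihelion v_p = √[μ(2/r₁ − 1/a_t)] = 71230 m/s.
At r₂: circular v_c2 = √(μ/r₂) = 13450 m/s; transfer-aphelion v_a = √[μ(2/r₂ − 1/a_t)] = 4764 m/s.
Δv₂ = v_c2 − v_a = 8690 m/s.
= 8.690 km/s.

Δv ≈ 8.69 km/s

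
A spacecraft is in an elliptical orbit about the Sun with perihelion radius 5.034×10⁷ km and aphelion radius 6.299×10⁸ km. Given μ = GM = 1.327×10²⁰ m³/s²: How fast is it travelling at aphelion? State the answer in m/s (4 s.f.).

v ≈ 5584 m/s

Semi-major axis a = (r_p + r_a)/2 = 3.4012×10⁸ km = 3.401×10¹¹ m.
Vis-viva: v² = μ(2/r − 1/a) = 1.327×10²⁰ × (3.175×10⁻¹² − 2.940×10⁻¹²) = 3.118×10⁷ m²/s².
v = 5584 m/s.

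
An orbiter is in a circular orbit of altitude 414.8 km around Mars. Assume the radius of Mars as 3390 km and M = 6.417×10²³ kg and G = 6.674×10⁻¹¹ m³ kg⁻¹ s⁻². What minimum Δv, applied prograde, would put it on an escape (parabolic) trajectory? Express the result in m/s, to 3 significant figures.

Δv ≈ 1390 m/s

μ = GM = 6.674×10⁻¹¹ × 6.417×10²³ = 4.283×10¹³ m³/s².
r = 3390 + 414.8 = 3804.8 km = 3.8048×10⁶ m.
Circular speed v_c = √(μ/r) = 3355 m/s.
Escape speed v_esc = √(2μ/r) = √2 × v_c = 4745 m/s.
Δv = v_esc − v_c = 1390 m/s.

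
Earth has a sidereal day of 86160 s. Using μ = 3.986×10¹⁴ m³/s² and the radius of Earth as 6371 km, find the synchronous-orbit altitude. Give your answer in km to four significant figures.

h_sync ≈ 35790 km

A synchronous orbit has period T, so by Kepler's third law a = (μT²/4π²)^(1/3).
μT²/4π² = 3.986×10¹⁴ × (8.616×10⁴)² / 39.48 = 7.495×10²² m³.
a = 4.216×10⁷ m = 42163 km.
Altitude h = a − R = 42163 − 6371 = 35792 km.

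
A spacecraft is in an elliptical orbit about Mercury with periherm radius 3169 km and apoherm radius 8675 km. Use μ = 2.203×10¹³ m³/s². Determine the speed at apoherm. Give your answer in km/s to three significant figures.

v ≈ 1.17 km/s

Semi-major axis a = (r_p + r_a)/2 = 5922.0 km = 5.922×10⁶ m.
Vis-viva: v² = μ(2/r − 1/a) = 2.203×10¹³ × (2.305×10⁻⁷ − 1.689×10⁻⁷) = 1.359×10⁶ m²/s².
v = 1166 m/s = 1.166 km/s.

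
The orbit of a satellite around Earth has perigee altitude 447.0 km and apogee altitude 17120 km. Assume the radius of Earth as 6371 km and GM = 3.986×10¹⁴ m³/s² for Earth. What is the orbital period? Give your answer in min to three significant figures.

r_p = 6371 + 447.0 = 6818.0 km = 6.8180×10⁶ m.
r_a = 6371 + 17120 = 23491 km = 2.3491×10⁷ m.
Semi-major axis a = (r_p + r_a)/2 = (6818.0 + 23491)/2 = 15154 km = 1.515×10⁷ m.
By Kepler's third law T = 2π√(a³/μ) = 2π × 2.955×10³ = 1.857×10⁴ s.
= 309.4 min.

T ≈ 309 min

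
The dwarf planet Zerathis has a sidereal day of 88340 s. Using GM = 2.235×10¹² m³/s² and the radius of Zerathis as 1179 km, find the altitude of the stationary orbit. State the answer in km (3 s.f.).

h_sync ≈ 6440 km

A synchronous orbit has period T, so by Kepler's third law a = (μT²/4π²)^(1/3).
μT²/4π² = 2.235×10¹² × (8.834×10⁴)² / 39.48 = 4.418×10²⁰ m³.
a = 7.616×10⁶ m = 7616.3 km.
Altitude h = a − R = 7616.3 − 1179 = 6437.3 km.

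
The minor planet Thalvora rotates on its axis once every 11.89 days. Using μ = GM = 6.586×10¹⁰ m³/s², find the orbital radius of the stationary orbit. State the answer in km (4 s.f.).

T = 11.89 days = 1.027×10⁶ s.
A synchronous orbit has period T, so by Kepler's third law a = (μT²/4π²)^(1/3).
μT²/4π² = 6.586×10¹⁰ × (1.027×10⁶)² / 39.48 = 1.761×10²¹ m³.
a = 1.207×10⁷ m = 12075 km.

r_sync ≈ 12070 km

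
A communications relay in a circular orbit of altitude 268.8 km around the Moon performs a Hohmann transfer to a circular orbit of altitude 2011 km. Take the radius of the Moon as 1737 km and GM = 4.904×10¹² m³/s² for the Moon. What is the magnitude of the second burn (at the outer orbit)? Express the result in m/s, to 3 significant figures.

Δv ≈ 189 m/s

r₁ = 1737 + 268.8 = 2005.8 km = 2.0058×10⁶ m.
r₂ = 1737 + 2011 = 3748.0 km = 3.7480×10⁶ m.
Transfer ellipse a_t = (r₁ + r₂)/2 = 2.877×10⁶ m.
At r₁: circular v_c1 = √(μ/r₁) = 1564 m/s; transfer-perilune v_p = √[μ(2/r₁ − 1/a_t)] = 1785 m/s.
At r₂: circular v_c2 = √(μ/r₂) = 1144 m/s; transfer-apolune v_a = √[μ(2/r₂ − 1/a_t)] = 955.1 m/s.
Δv₂ = v_c2 − v_a = 188.7 m/s.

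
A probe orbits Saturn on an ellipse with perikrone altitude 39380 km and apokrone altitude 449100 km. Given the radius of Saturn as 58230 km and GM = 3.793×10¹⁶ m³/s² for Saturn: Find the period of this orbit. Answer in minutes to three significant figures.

r_p = 58230 + 39380 = 97610 km = 9.7610×10⁷ m.
r_a = 58230 + 449100 = 507330 km = 5.0733×10⁸ m.
Semi-major axis a = (r_p + r_a)/2 = (97610 + 5.0733×10⁵)/2 = 3.0247×10⁵ km = 3.025×10⁸ m.
By Kepler's third law T = 2π√(a³/μ) = 2π × 2.701×10⁴ = 1.697×10⁵ s.
= 2829 minutes.

T ≈ 2830 minutes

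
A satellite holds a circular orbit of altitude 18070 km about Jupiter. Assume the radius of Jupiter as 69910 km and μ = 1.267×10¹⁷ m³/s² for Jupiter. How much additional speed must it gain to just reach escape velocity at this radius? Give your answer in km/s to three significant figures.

Δv ≈ 15.7 km/s

r = 69910 + 18070 = 87980 km = 8.7980×10⁷ m.
Circular speed v_c = √(μ/r) = 37950 m/s.
Escape speed v_esc = √(2μ/r) = √2 × v_c = 53670 m/s.
Δv = v_esc − v_c = 15720 m/s = 15.72 km/s.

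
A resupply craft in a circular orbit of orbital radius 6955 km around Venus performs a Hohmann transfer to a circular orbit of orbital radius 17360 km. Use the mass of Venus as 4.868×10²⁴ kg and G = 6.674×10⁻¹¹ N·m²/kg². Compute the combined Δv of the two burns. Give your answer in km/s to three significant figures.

μ = GM = 6.674×10⁻¹¹ × 4.868×10²⁴ = 3.249×10¹⁴ m³/s².
r₁ = 6955 km = 6.955×10⁶ m.
r₂ = 17360 km = 1.736×10⁷ m.
Transfer ellipse a_t = (r₁ + r₂)/2 = 1.216×10⁷ m.
At r₁: circular v_c1 = √(μ/r₁) = 6835 m/s; transfer-periapsis v_p = √[μ(2/r₁ − 1/a_t)] = 8167 m/s.
Δv₁ = v_p − v_c1 = 1332 m/s.
At r₂: circular v_c2 = √(μ/r₂) = 4326 m/s; transfer-apoapsis v_a = √[μ(2/r₂ − 1/a_t)] = 3272 m/s.
Δv₂ = v_c2 − v_a = 1054 m/s.
Total Δv = Δv₁ + Δv₂ = 2387 m/s = 2.387 km/s.

Δv_total ≈ 2.39 km/s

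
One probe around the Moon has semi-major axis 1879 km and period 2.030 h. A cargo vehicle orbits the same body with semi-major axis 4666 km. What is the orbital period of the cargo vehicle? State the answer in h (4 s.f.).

Kepler's third law: T² ∝ a³, so T₂ = T₁ (a₂/a₁)^(3/2).
a₂/a₁ = 2.483, (a₂/a₁)^(3/2) = 3.913.
T₂ = 2.030 × 3.913 = 7.944 h.

T₂ ≈ 7.944 h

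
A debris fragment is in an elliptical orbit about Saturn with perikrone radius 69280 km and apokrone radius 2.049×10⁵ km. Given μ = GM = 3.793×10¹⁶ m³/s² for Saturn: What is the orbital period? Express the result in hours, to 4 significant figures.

Semi-major axis a = (r_p + r_a)/2 = (69280 + 2.0490×10⁵)/2 = 1.3709×10⁵ km = 1.371×10⁸ m.
By Kepler's third law T = 2π√(a³/μ) = 2π × 8.242×10³ = 5.178×10⁴ s.
= 14.38 hours.

T ≈ 14.38 hours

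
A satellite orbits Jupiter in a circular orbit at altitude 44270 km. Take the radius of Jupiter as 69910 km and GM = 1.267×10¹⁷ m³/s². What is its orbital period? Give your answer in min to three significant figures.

r = 69910 + 44270 = 114180 km = 1.1418×10⁸ m.
Kepler's third law: T = 2π√(r³/μ) = 2π√((1.142×10⁸)³ / 1.267×10¹⁷).
r³/μ = 1.175×10⁷ s², so T = 2π × 3.428×10³ = 2.154×10⁴ s.
Converting: 2.154×10⁴ s ÷ 60.00 = 358.9 min.

T ≈ 359 min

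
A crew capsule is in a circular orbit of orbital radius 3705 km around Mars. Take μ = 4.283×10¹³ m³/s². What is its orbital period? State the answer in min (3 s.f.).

T ≈ 114 min

r = 3705 km = 3.705×10⁶ m.
Kepler's third law: T = 2π√(r³/μ) = 2π√((3.705×10⁶)³ / 4.283×10¹³).
r³/μ = 1.187×10⁶ s², so T = 2π × 1.090×10³ = 6.847×10³ s.
Converting: 6.847×10³ s ÷ 60.00 = 114.1 min.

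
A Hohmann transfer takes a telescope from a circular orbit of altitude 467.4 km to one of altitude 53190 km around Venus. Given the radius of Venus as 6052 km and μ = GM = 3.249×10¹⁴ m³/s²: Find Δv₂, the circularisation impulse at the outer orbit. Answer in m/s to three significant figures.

r₁ = 6052 + 467.4 = 6519.4 km = 6.5194×10⁶ m.
r₂ = 6052 + 53190 = 59242 km = 5.9242×10⁷ m.
Transfer ellipse a_t = (r₁ + r₂)/2 = 3.288×10⁷ m.
At r₁: circular v_c1 = √(μ/r₁) = 7059 m/s; transfer-periapsis v_p = √[μ(2/r₁ − 1/a_t)] = 9476 m/s.
At r₂: circular v_c2 = √(μ/r₂) = 2342 m/s; transfer-apoapsis v_a = √[μ(2/r₂ − 1/a_t)] = 1043 m/s.
Δv₂ = v_c2 − v_a = 1299 m/s.

Δv ≈ 1300 m/s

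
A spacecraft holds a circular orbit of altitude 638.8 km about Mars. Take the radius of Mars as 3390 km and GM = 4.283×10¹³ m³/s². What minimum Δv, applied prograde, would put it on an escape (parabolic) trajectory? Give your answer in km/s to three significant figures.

Δv ≈ 1.35 km/s

r = 3390 + 638.8 = 4028.8 km = 4.0288×10⁶ m.
Circular speed v_c = √(μ/r) = 3261 m/s.
Escape speed v_esc = √(2μ/r) = √2 × v_c = 4611 m/s.
Δv = v_esc − v_c = 1351 m/s = 1.351 km/s.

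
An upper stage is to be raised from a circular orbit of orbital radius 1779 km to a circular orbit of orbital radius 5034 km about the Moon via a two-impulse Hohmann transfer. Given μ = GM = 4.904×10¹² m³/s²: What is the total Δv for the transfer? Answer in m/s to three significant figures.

r₁ = 1779 km = 1.779×10⁶ m.
r₂ = 5034 km = 5.034×10⁶ m.
Transfer ellipse a_t = (r₁ + r₂)/2 = 3.406×10⁶ m.
At r₁: circular v_c1 = √(μ/r₁) = 1660 m/s; transfer-perilune v_p = √[μ(2/r₁ − 1/a_t)] = 2018 m/s.
Δv₁ = v_p − v_c1 = 358.0 m/s.
At r₂: circular v_c2 = √(μ/r₂) = 987.0 m/s; transfer-apolune v_a = √[μ(2/r₂ − 1/a_t)] = 713.3 m/s.
Δv₂ = v_c2 − v_a = 273.7 m/s.
Total Δv = Δv₁ + Δv₂ = 631.8 m/s.

Δv_total ≈ 632 m/s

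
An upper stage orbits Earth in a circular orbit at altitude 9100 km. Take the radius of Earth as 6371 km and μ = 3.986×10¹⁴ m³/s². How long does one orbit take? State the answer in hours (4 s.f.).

T ≈ 5.320 hours

r = 6371 + 9100 = 15471 km = 1.5471×10⁷ m.
Kepler's third law: T = 2π√(r³/μ) = 2π√((1.547×10⁷)³ / 3.986×10¹⁴).
r³/μ = 9.290×10⁶ s², so T = 2π × 3.048×10³ = 1.915×10⁴ s.
Converting: 1.915×10⁴ s ÷ 3600 = 5.320 hours.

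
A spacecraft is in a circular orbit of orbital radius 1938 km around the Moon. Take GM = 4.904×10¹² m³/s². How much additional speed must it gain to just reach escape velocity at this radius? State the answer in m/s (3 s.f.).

r = 1938 km = 1.938×10⁶ m.
Circular speed v_c = √(μ/r) = 1591 m/s.
Escape speed v_esc = √(2μ/r) = √2 × v_c = 2250 m/s.
Δv = v_esc − v_c = 658.9 m/s.

Δv ≈ 659 m/s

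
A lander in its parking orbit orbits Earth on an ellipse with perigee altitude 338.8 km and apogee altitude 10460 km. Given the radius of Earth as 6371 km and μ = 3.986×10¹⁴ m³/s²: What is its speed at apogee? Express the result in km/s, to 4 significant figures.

v ≈ 3.674 km/s

r_p = 6371 + 338.8 = 6709.8 km = 6.7098×10⁶ m.
r_a = 6371 + 10460 = 16831 km = 1.6831×10⁷ m.
Semi-major axis a = (r_p + r_a)/2 = 11770 km = 1.177×10⁷ m.
Vis-viva: v² = μ(2/r − 1/a) = 3.986×10¹⁴ × (1.188×10⁻⁷ − 8.496×10⁻⁸) = 1.350×10⁷ m²/s².
v = 3674 m/s = 3.674 km/s.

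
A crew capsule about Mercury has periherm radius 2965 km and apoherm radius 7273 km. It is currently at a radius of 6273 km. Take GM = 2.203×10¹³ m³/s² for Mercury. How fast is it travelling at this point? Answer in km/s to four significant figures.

Semi-major axis a = (r_p + r_a)/2 = 5119.0 km = 5.119×10⁶ m.
Vis-viva: v² = μ(2/r − 1/a) = 2.203×10¹³ × (3.188×10⁻⁷ − 1.954×10⁻⁷) = 2.720×10⁶ m²/s².
v = 1649 m/s = 1.649 km/s.

v ≈ 1.649 km/s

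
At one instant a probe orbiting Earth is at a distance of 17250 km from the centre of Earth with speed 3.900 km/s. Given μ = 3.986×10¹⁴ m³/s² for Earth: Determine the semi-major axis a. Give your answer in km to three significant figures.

r = 1.725×10⁷ m.
Specific orbital energy ε = v²/2 − μ/r = (3900)²/2 − 3.986×10¹⁴/1.725×10⁷ = -1.550×10⁷ J/kg.
Since ε = −μ/(2a), a = −μ/(2ε) = 1.286×10⁷ m = 12856 km.

a ≈ 12900 km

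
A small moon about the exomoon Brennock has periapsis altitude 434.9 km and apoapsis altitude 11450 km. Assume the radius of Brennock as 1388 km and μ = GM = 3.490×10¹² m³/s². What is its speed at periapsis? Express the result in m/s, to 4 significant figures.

v ≈ 1831 m/s

r_p = 1388 + 434.9 = 1822.9 km = 1.8229×10⁶ m.
r_a = 1388 + 11450 = 12838 km = 1.2838×10⁷ m.
Semi-major axis a = (r_p + r_a)/2 = 7330.4 km = 7.330×10⁶ m.
Vis-viva: v² = μ(2/r − 1/a) = 3.490×10¹² × (1.097×10⁻⁶ − 1.364×10⁻⁷) = 3.353×10⁶ m²/s².
v = 1831 m/s.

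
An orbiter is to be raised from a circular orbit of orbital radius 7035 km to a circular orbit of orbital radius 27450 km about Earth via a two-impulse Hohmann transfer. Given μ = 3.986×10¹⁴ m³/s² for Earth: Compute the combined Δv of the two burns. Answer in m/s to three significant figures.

Δv_total ≈ 3350 m/s

r₁ = 7035 km = 7.035×10⁶ m.
r₂ = 27450 km = 2.745×10⁷ m.
Transfer ellipse a_t = (r₁ + r₂)/2 = 1.724×10⁷ m.
At r₁: circular v_c1 = √(μ/r₁) = 7527 m/s; transfer-perigee v_p = √[μ(2/r₁ − 1/a_t)] = 9497 m/s.
Δv₁ = v_p − v_c1 = 1970 m/s.
At r₂: circular v_c2 = √(μ/r₂) = 3811 m/s; transfer-apogee v_a = √[μ(2/r₂ − 1/a_t)] = 2434 m/s.
Δv₂ = v_c2 − v_a = 1377 m/s.
Total Δv = Δv₁ + Δv₂ = 3347 m/s.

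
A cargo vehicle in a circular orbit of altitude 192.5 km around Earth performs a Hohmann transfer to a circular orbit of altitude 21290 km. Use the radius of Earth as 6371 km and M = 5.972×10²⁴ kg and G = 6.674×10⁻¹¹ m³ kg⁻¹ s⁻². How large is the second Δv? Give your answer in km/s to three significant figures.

μ = GM = 6.674×10⁻¹¹ × 5.972×10²⁴ = 3.986×10¹⁴ m³/s².
r₁ = 6371 + 192.5 = 6563.5 km = 6.5635×10⁶ m.
r₂ = 6371 + 21290 = 27661 km = 2.7661×10⁷ m.
Transfer ellipse a_t = (r₁ + r₂)/2 = 1.711×10⁷ m.
At r₁: circular v_c1 = √(μ/r₁) = 7793 m/s; transfer-perigee v_p = √[μ(2/r₁ − 1/a_t)] = 9908 m/s.
At r₂: circular v_c2 = √(μ/r₂) = 3796 m/s; transfer-apogee v_a = √[μ(2/r₂ − 1/a_t)] = 2351 m/s.
Δv₂ = v_c2 − v_a = 1445 m/s.
= 1.445 km/s.

Δv ≈ 1.45 km/s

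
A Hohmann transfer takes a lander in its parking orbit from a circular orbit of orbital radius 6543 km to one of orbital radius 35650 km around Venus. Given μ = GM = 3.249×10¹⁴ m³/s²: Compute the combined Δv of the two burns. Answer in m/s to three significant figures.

r₁ = 6543 km = 6.543×10⁶ m.
r₂ = 35650 km = 3.565×10⁷ m.
Transfer ellipse a_t = (r₁ + r₂)/2 = 2.110×10⁷ m.
At r₁: circular v_c1 = √(μ/r₁) = 7047 m/s; transfer-periapsis v_p = √[μ(2/r₁ − 1/a_t)] = 9160 m/s.
Δv₁ = v_p − v_c1 = 2114 m/s.
At r₂: circular v_c2 = √(μ/r₂) = 3019 m/s; transfer-apoapsis v_a = √[μ(2/r₂ − 1/a_t)] = 1681 m/s.
Δv₂ = v_c2 − v_a = 1338 m/s.
Total Δv = Δv₁ + Δv₂ = 3451 m/s.

Δv_total ≈ 3450 m/s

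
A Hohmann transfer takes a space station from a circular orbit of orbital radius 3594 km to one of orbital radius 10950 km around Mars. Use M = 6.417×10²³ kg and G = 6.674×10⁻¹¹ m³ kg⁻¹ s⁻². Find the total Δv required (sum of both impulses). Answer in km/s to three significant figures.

μ = GM = 6.674×10⁻¹¹ × 6.417×10²³ = 4.283×10¹³ m³/s².
r₁ = 3594 km = 3.594×10⁶ m.
r₂ = 10950 km = 1.095×10⁷ m.
Transfer ellipse a_t = (r₁ + r₂)/2 = 7.272×10⁶ m.
At r₁: circular v_c1 = √(μ/r₁) = 3452 m/s; transfer-periapsis v_p = √[μ(2/r₁ − 1/a_t)] = 4236 m/s.
Δv₁ = v_p − v_c1 = 783.9 m/s.
At r₂: circular v_c2 = √(μ/r₂) = 1978 m/s; transfer-apoapsis v_a = √[μ(2/r₂ − 1/a_t)] = 1390 m/s.
Δv₂ = v_c2 − v_a = 587.3 m/s.
Total Δv = Δv₁ + Δv₂ = 1371 m/s = 1.371 km/s.

Δv_total ≈ 1.37 km/s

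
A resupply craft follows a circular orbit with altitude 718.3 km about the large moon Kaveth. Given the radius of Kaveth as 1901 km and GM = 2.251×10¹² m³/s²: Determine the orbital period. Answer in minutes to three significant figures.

T ≈ 296 minutes

r = 1901 + 718.3 = 2619.3 km = 2.6193×10⁶ m.
Kepler's third law: T = 2π√(r³/μ) = 2π√((2.619×10⁶)³ / 2.251×10¹²).
r³/μ = 7.983×10⁶ s², so T = 2π × 2.825×10³ = 1.775×10⁴ s.
Converting: 1.775×10⁴ s ÷ 60.00 = 295.9 minutes.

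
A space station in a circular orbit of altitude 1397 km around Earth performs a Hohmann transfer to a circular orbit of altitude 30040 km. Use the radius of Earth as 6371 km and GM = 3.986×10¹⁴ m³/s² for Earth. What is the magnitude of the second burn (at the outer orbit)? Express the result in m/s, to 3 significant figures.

Δv ≈ 1350 m/s

r₁ = 6371 + 1397 = 7768.0 km = 7.7680×10⁶ m.
r₂ = 6371 + 30040 = 36411 km = 3.6411×10⁷ m.
Transfer ellipse a_t = (r₁ + r₂)/2 = 2.209×10⁷ m.
At r₁: circular v_c1 = √(μ/r₁) = 7163 m/s; transfer-perigee v_p = √[μ(2/r₁ − 1/a_t)] = 9197 m/s.
At r₂: circular v_c2 = √(μ/r₂) = 3309 m/s; transfer-apogee v_a = √[μ(2/r₂ − 1/a_t)] = 1962 m/s.
Δv₂ = v_c2 − v_a = 1347 m/s.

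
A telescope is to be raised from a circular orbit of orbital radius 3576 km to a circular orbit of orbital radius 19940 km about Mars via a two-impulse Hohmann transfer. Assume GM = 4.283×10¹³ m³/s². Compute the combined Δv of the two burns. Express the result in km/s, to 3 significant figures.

Δv_total ≈ 1.70 km/s

r₁ = 3576 km = 3.576×10⁶ m.
r₂ = 19940 km = 1.994×10⁷ m.
Transfer ellipse a_t = (r₁ + r₂)/2 = 1.176×10⁷ m.
At r₁: circular v_c1 = √(μ/r₁) = 3461 m/s; transfer-periapsis v_p = √[μ(2/r₁ − 1/a_t)] = 4507 m/s.
Δv₁ = v_p − v_c1 = 1046 m/s.
At r₂: circular v_c2 = √(μ/r₂) = 1466 m/s; transfer-apoapsis v_a = √[μ(2/r₂ − 1/a_t)] = 808.2 m/s.
Δv₂ = v_c2 − v_a = 657.3 m/s.
Total Δv = Δv₁ + Δv₂ = 1703 m/s = 1.703 km/s.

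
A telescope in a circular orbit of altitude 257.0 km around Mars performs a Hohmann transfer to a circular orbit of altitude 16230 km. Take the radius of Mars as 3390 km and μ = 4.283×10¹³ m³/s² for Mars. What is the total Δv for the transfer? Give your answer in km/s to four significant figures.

r₁ = 3390 + 257.0 = 3647.0 km = 3.6470×10⁶ m.
r₂ = 3390 + 16230 = 19620 km = 1.9620×10⁷ m.
Transfer ellipse a_t = (r₁ + r₂)/2 = 1.163×10⁷ m.
At r₁: circular v_c1 = √(μ/r₁) = 3427 m/s; transfer-periapsis v_p = √[μ(2/r₁ − 1/a_t)] = 4450 m/s.
Δv₁ = v_p − v_c1 = 1023 m/s.
At r₂: circular v_c2 = √(μ/r₂) = 1477 m/s; transfer-apoapsis v_a = √[μ(2/r₂ − 1/a_t)] = 827.3 m/s.
Δv₂ = v_c2 − v_a = 650.2 m/s.
Total Δv = Δv₁ + Δv₂ = 1674 m/s = 1.674 km/s.

Δv_total ≈ 1.674 km/s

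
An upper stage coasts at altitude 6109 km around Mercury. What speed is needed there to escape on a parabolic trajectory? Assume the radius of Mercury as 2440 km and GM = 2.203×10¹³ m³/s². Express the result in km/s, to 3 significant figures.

r = 2440 + 6109 = 8549.0 km = 8.5490×10⁶ m.
Escape speed v_esc = √(2μ/r) = √(2 × 2.203×10¹³ / 8.549×10⁶) = √(5.154×10⁶) = 2270 m/s.
= 2.270 km/s.

v_esc ≈ 2.27 km/s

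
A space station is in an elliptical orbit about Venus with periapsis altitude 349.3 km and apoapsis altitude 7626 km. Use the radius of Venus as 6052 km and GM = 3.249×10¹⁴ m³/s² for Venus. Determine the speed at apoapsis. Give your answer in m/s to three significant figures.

v ≈ 3890 m/s

r_p = 6052 + 349.3 = 6401.3 km = 6.4013×10⁶ m.
r_a = 6052 + 7626 = 13678 km = 1.3678×10⁷ m.
Semi-major axis a = (r_p + r_a)/2 = 10040 km = 1.004×10⁷ m.
Vis-viva: v² = μ(2/r − 1/a) = 3.249×10¹⁴ × (1.462×10⁻⁷ − 9.961×10⁻⁸) = 1.515×10⁷ m²/s².
v = 3892 m/s.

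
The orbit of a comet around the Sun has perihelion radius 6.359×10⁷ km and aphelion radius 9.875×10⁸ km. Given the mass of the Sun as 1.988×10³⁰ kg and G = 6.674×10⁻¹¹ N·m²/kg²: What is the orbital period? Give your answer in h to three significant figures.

μ = GM = 6.674×10⁻¹¹ × 1.988×10³⁰ = 1.327×10²⁰ m³/s².
Semi-major axis a = (r_p + r_a)/2 = (6.3590×10⁷ + 9.8750×10⁸)/2 = 5.2554×10⁸ km = 5.255×10¹¹ m.
By Kepler's third law T = 2π√(a³/μ) = 2π × 3.308×10⁷ = 2.078×10⁸ s.
= 57730 h.

T ≈ 57700 h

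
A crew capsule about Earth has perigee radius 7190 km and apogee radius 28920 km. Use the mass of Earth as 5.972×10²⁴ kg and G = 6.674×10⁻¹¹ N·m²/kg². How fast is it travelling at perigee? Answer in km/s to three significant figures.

v ≈ 9.42 km/s

μ = GM = 6.674×10⁻¹¹ × 5.972×10²⁴ = 3.986×10¹⁴ m³/s².
Semi-major axis a = (r_p + r_a)/2 = 18055 km = 1.806×10⁷ m.
Vis-viva: v² = μ(2/r − 1/a) = 3.986×10¹⁴ × (2.782×10⁻⁷ − 5.539×10⁻⁸) = 8.879×10⁷ m²/s².
v = 9423 m/s = 9.423 km/s.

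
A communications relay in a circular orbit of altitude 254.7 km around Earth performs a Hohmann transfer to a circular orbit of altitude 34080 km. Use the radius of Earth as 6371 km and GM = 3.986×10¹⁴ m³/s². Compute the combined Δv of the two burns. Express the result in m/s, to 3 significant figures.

Δv_total ≈ 3890 m/s

r₁ = 6371 + 254.7 = 6625.7 km = 6.6257×10⁶ m.
r₂ = 6371 + 34080 = 40451 km = 4.0451×10⁷ m.
Transfer ellipse a_t = (r₁ + r₂)/2 = 2.354×10⁷ m.
At r₁: circular v_c1 = √(μ/r₁) = 7756 m/s; transfer-perigee v_p = √[μ(2/r₁ − 1/a_t)] = 10170 m/s.
Δv₁ = v_p − v_c1 = 2412 m/s.
At r₂: circular v_c2 = √(μ/r₂) = 3139 m/s; transfer-apogee v_a = √[μ(2/r₂ − 1/a_t)] = 1665 m/s.
Δv₂ = v_c2 − v_a = 1474 m/s.
Total Δv = Δv₁ + Δv₂ = 3885 m/s.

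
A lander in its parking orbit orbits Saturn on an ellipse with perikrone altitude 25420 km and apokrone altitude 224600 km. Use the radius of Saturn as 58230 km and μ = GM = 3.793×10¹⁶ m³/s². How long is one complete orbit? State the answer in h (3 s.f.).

T ≈ 22.2 h

r_p = 58230 + 25420 = 83650 km = 8.3650×10⁷ m.
r_a = 58230 + 224600 = 282830 km = 2.8283×10⁸ m.
Semi-major axis a = (r_p + r_a)/2 = (83650 + 2.8283×10⁵)/2 = 1.8324×10⁵ km = 1.832×10⁸ m.
By Kepler's third law T = 2π√(a³/μ) = 2π × 1.274×10⁴ = 8.002×10⁴ s.
= 22.23 h.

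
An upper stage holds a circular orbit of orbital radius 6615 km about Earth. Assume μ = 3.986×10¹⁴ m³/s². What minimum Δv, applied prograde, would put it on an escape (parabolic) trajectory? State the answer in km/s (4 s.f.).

Δv ≈ 3.215 km/s

r = 6615 km = 6.615×10⁶ m.
Circular speed v_c = √(μ/r) = 7763 m/s.
Escape speed v_esc = √(2μ/r) = √2 × v_c = 10980 m/s.
Δv = v_esc − v_c = 3215 m/s = 3.215 km/s.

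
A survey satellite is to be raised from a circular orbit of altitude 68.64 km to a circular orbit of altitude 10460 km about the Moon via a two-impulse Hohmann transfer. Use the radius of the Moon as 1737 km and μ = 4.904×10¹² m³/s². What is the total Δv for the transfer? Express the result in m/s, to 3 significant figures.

Δv_total ≈ 839 m/s

r₁ = 1737 + 68.64 = 1805.6 km = 1.8056×10⁶ m.
r₂ = 1737 + 10460 = 12197 km = 1.2197×10⁷ m.
Transfer ellipse a_t = (r₁ + r₂)/2 = 7.001×10⁶ m.
At r₁: circular v_c1 = √(μ/r₁) = 1648 m/s; transfer-perilune v_p = √[μ(2/r₁ − 1/a_t)] = 2175 m/s.
Δv₁ = v_p − v_c1 = 527.2 m/s.
At r₂: circular v_c2 = √(μ/r₂) = 634.1 m/s; transfer-apolune v_a = √[μ(2/r₂ − 1/a_t)] = 322.0 m/s.
Δv₂ = v_c2 − v_a = 312.1 m/s.
Total Δv = Δv₁ + Δv₂ = 839.2 m/s.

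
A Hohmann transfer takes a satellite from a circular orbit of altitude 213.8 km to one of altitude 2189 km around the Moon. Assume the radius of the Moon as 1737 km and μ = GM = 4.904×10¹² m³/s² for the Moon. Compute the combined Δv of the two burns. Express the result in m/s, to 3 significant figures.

Δv_total ≈ 454 m/s

r₁ = 1737 + 213.8 = 1950.8 km = 1.9508×10⁶ m.
r₂ = 1737 + 2189 = 3926.0 km = 3.9260×10⁶ m.
Transfer ellipse a_t = (r₁ + r₂)/2 = 2.938×10⁶ m.
At r₁: circular v_c1 = √(μ/r₁) = 1586 m/s; transfer-perilune v_p = √[μ(2/r₁ − 1/a_t)] = 1833 m/s.
Δv₁ = v_p − v_c1 = 247.2 m/s.
At r₂: circular v_c2 = √(μ/r₂) = 1118 m/s; transfer-apolune v_a = √[μ(2/r₂ − 1/a_t)] = 910.6 m/s.
Δv₂ = v_c2 − v_a = 207.0 m/s.
Total Δv = Δv₁ + Δv₂ = 454.2 m/s.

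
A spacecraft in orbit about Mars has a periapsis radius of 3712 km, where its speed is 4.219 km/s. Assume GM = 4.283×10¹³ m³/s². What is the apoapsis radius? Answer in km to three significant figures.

r_p = 3.712×10⁶ m.
Specific energy ε = v²/2 − μ/r = -2.638×10⁶ J/kg, so a = −μ/(2ε) = 8.117×10⁶ m.
The apsides satisfy r_p + r_a = 2a, so the apoapsis radius is 2a − r_p = 1.252×10⁷ m = 12522 km.

apoapsis radius ≈ 12500 km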